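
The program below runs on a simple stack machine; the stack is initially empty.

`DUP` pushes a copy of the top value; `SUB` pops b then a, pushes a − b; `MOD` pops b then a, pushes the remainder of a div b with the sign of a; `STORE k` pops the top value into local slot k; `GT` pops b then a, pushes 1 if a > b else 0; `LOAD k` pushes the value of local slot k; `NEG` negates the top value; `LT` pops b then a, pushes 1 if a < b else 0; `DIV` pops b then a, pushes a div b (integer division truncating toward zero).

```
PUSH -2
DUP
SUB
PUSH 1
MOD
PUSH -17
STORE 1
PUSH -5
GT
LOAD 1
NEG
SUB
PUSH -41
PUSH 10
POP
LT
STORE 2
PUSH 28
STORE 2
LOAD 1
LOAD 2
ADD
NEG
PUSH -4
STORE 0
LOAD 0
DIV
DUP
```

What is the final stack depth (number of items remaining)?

2

PUSH -2  → [-2]
DUP      → [-2, -2]
SUB      → [0]
PUSH 1   → [0, 1]
MOD      → [0]
PUSH -17 → [0, -17]
STORE 1  → [0]
PUSH -5  → [0, -5]
GT       → [1]
LOAD 1   → [1, -17]
NEG      → [1, 17]
SUB      → [-16]
PUSH -41 → [-16, -41]
PUSH 10  → [-16, -41, 10]
POP      → [-16, -41]
LT       → [0]
STORE 2  → []
PUSH 28  → [28]
STORE 2  → []
LOAD 1   → [-17]
LOAD 2   → [-17, 28]
ADD      → [11]
NEG      → [-11]
PUSH -4  → [-11, -4]
STORE 0  → [-11]
LOAD 0   → [-11, -4]
DIV      → [2]
DUP      → [2, 2]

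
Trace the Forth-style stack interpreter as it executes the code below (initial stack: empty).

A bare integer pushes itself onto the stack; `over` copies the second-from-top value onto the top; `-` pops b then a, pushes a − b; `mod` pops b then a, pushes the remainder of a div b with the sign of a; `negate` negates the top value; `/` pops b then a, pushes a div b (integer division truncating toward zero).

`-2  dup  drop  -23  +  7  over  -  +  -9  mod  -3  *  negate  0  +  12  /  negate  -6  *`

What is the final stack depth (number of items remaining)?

1

-2     → [-2]
dup    → [-2, -2]
drop   → [-2]
-23    → [-2, -23]
+      → [-25]
7      → [-25, 7]
over   → [-25, 7, -25]
-      → [-25, 32]
+      → [7]
-9     → [7, -9]
mod    → [7]
-3     → [7, -3]
*      → [-21]
negate → [21]
0      → [21, 0]
+      → [21]
12     → [21, 12]
/      → [1]
negate → [-1]
-6     → [-1, -6]
*      → [6]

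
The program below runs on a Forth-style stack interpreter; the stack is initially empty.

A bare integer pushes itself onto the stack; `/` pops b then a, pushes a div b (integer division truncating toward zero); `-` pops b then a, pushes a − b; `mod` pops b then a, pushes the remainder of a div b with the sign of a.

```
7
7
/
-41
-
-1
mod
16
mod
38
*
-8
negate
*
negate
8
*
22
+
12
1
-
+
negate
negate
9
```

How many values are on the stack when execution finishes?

2

7      : [7]
7      : [7, 7]
/      : [1]
-41    : [1, -41]
-      : [42]
-1     : [42, -1]
mod    : [0]
16     : [0, 16]
mod    : [0]
38     : [0, 38]
*      : [0]
-8     : [0, -8]
negate : [0, 8]
*      : [0]
negate : [0]
8      : [0, 8]
*      : [0]
22     : [0, 22]
+      : [22]
12     : [22, 12]
1      : [22, 12, 1]
-      : [22, 11]
+      : [33]
negate : [-33]
negate : [33]
9      : [33, 9]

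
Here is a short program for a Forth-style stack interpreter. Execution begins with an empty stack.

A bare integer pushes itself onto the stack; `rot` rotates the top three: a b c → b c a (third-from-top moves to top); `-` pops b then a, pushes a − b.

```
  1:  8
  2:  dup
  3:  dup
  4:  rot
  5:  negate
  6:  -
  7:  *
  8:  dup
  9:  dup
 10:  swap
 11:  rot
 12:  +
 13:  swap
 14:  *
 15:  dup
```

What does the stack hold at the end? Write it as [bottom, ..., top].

8      -> 8
dup    -> 8 8
dup    -> 8 8 8
rot    -> 8 8 8
negate -> 8 8 -8
-      -> 8 16
*      -> 128
dup    -> 128 128
dup    -> 128 128 128
swap   -> 128 128 128
rot    -> 128 128 128
+      -> 128 256
swap   -> 256 128
*      -> 32768
dup    -> 32768 32768

[32768, 32768]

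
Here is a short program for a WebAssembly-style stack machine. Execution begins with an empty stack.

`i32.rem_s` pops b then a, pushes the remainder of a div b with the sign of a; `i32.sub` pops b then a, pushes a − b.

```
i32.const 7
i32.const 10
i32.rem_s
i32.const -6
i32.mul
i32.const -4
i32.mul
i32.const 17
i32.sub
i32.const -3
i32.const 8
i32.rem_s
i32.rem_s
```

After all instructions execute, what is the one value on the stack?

i32.const 7  → 7
i32.const 10 → 7 10
i32.rem_s    → 7
i32.const -6 → 7 -6
i32.mul      → -42
i32.const -4 → -42 -4
i32.mul      → 168
i32.const 17 → 168 17
i32.sub      → 151
i32.const -3 → 151 -3
i32.const 8  → 151 -3 8
i32.rem_s    → 151 -3
i32.rem_s    → 1

1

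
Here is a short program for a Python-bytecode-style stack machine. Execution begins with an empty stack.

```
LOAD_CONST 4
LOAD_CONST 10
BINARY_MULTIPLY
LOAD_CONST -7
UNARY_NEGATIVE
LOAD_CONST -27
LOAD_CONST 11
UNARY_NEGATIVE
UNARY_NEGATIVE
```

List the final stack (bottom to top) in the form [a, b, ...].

LOAD_CONST 4     [4]
LOAD_CONST 10    [4, 10]
BINARY_MULTIPLY  [40]
LOAD_CONST -7    [40, -7]
UNARY_NEGATIVE   [40, 7]
LOAD_CONST -27   [40, 7, -27]
LOAD_CONST 11    [40, 7, -27, 11]
UNARY_NEGATIVE   [40, 7, -27, -11]
UNARY_NEGATIVE   [40, 7, -27, 11]

[40, 7, -27, 11]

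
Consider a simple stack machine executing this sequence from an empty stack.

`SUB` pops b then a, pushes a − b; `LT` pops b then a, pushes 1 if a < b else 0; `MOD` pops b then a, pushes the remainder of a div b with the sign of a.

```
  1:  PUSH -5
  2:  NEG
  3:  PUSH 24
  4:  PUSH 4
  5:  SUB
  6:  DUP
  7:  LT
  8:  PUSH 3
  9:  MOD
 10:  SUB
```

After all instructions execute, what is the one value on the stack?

5

PUSH -5 -> -5
NEG     -> 5
PUSH 24 -> 5 24
PUSH 4  -> 5 24 4
SUB     -> 5 20
DUP     -> 5 20 20
LT      -> 5 0
PUSH 3  -> 5 0 3
MOD     -> 5 0
SUB     -> 5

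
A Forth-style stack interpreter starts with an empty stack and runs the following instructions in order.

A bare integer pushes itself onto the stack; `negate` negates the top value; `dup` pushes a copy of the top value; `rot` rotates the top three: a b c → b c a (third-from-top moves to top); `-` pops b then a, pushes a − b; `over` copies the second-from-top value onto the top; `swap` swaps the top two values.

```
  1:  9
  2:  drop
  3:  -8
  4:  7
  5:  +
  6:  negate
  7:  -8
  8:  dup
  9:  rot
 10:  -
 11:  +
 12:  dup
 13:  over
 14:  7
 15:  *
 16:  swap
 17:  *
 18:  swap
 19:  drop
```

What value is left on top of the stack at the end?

2023

9      -> 9
drop   -> (empty)
-8     -> -8
7      -> -8 7
+      -> -1
negate -> 1
-8     -> 1 -8
dup    -> 1 -8 -8
rot    -> -8 -8 1
-      -> -8 -9
+      -> -17
dup    -> -17 -17
over   -> -17 -17 -17
7      -> -17 -17 -17 7
*      -> -17 -17 -119
swap   -> -17 -119 -17
*      -> -17 2023
swap   -> 2023 -17
drop   -> 2023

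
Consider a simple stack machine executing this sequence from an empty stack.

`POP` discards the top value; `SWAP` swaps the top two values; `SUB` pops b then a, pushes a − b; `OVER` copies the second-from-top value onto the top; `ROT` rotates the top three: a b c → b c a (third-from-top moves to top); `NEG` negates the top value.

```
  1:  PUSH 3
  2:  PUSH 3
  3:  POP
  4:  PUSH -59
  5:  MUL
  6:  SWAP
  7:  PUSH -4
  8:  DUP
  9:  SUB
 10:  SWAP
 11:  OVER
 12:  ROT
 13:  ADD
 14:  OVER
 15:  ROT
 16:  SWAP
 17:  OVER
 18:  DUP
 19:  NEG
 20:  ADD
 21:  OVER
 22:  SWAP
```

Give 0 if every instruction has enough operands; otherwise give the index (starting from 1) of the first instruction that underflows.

6

PUSH 3   : 3
PUSH 3   : 3 3
POP      : 3
PUSH -59 : 3 -59
MUL      : -177
SWAP  — needs 2 operands, stack has 1 → underflow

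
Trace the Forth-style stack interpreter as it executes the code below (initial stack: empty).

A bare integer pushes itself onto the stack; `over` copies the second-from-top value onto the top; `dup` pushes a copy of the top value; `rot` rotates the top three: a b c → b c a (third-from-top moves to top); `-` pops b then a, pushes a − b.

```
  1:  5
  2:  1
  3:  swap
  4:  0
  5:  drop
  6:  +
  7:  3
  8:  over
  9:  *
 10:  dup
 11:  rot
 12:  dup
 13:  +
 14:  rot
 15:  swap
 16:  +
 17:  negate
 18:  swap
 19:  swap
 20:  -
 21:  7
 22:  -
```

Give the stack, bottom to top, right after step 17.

[18, -30]

5      → [5]
1      → [5, 1]
swap   → [1, 5]
0      → [1, 5, 0]
drop   → [1, 5]
+      → [6]
3      → [6, 3]
over   → [6, 3, 6]
*      → [6, 18]
dup    → [6, 18, 18]
rot    → [18, 18, 6]
dup    → [18, 18, 6, 6]
+      → [18, 18, 12]
rot    → [18, 12, 18]
swap   → [18, 18, 12]
+      → [18, 30]
negate → [18, -30]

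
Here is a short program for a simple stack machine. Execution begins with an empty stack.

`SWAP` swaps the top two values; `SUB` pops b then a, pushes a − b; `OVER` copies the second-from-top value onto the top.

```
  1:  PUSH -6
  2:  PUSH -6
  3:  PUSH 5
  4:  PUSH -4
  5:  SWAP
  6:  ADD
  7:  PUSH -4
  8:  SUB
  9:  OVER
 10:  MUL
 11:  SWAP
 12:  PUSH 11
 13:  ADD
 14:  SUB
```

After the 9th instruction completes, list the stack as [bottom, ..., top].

[-6, -6, 5, -6]

PUSH -6 : -6
PUSH -6 : -6 -6
PUSH 5  : -6 -6 5
PUSH -4 : -6 -6 5 -4
SWAP    : -6 -6 -4 5
ADD     : -6 -6 1
PUSH -4 : -6 -6 1 -4
SUB     : -6 -6 5
OVER    : -6 -6 5 -6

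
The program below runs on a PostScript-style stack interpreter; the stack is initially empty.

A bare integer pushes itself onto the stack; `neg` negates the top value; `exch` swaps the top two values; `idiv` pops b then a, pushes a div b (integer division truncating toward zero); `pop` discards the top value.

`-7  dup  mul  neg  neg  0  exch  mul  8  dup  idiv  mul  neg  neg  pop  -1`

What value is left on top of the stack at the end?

-1

-7   → [-7]
dup  → [-7, -7]
mul  → [49]
neg  → [-49]
neg  → [49]
0    → [49, 0]
exch → [0, 49]
mul  → [0]
8    → [0, 8]
dup  → [0, 8, 8]
idiv → [0, 1]
mul  → [0]
neg  → [0]
neg  → [0]
pop  → []
-1   → [-1]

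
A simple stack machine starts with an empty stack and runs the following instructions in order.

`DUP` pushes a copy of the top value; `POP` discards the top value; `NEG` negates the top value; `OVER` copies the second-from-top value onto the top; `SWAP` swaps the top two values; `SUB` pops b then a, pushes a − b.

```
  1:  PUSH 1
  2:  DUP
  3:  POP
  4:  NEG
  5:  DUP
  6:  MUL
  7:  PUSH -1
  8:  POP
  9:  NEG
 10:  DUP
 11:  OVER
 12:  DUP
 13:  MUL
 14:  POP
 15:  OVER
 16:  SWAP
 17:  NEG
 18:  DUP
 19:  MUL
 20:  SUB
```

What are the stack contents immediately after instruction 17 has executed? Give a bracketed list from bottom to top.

[-1, -1, 1]

PUSH 1   1
DUP      1 1
POP      1
NEG      -1
DUP      -1 -1
MUL      1
PUSH -1  1 -1
POP      1
NEG      -1
DUP      -1 -1
OVER     -1 -1 -1
DUP      -1 -1 -1 -1
MUL      -1 -1 1
POP      -1 -1
OVER     -1 -1 -1
SWAP     -1 -1 -1
NEG      -1 -1 1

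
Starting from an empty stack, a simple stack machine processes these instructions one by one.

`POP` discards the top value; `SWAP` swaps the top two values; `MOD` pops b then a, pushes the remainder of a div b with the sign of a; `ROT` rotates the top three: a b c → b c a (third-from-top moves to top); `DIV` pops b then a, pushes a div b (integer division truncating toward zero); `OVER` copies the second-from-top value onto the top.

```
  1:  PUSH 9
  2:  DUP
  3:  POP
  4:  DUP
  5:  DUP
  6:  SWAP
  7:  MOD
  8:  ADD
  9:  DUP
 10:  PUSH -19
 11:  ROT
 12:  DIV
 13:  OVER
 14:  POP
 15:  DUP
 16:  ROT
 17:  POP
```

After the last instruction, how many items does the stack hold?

PUSH 9   -> 9
DUP      -> 9 9
POP      -> 9
DUP      -> 9 9
DUP      -> 9 9 9
SWAP     -> 9 9 9
MOD      -> 9 0
ADD      -> 9
DUP      -> 9 9
PUSH -19 -> 9 9 -19
ROT      -> 9 -19 9
DIV      -> 9 -2
OVER     -> 9 -2 9
POP      -> 9 -2
DUP      -> 9 -2 -2
ROT      -> -2 -2 9
POP      -> -2 -2

2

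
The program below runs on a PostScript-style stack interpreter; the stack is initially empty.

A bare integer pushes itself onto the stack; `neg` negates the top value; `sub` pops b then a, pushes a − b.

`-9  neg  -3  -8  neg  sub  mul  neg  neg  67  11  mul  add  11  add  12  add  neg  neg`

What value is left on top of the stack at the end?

661

-9   [-9]
neg  [9]
-3   [9, -3]
-8   [9, -3, -8]
neg  [9, -3, 8]
sub  [9, -11]
mul  [-99]
neg  [99]
neg  [-99]
67   [-99, 67]
11   [-99, 67, 11]
mul  [-99, 737]
add  [638]
11   [638, 11]
add  [649]
12   [649, 12]
add  [661]
neg  [-661]
neg  [661]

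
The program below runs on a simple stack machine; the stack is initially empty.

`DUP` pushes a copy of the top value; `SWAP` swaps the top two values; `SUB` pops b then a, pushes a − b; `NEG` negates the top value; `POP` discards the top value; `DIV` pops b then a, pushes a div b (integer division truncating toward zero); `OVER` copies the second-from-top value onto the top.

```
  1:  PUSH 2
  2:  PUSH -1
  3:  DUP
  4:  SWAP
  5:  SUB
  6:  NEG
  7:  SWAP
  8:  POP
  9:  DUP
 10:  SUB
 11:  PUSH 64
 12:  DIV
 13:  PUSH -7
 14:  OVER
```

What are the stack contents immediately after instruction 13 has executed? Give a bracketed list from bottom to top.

PUSH 2  : 2
PUSH -1 : 2 -1
DUP     : 2 -1 -1
SWAP    : 2 -1 -1
SUB     : 2 0
NEG     : 2 0
SWAP    : 0 2
POP     : 0
DUP     : 0 0
SUB     : 0
PUSH 64 : 0 64
DIV     : 0
PUSH -7 : 0 -7

[0, -7]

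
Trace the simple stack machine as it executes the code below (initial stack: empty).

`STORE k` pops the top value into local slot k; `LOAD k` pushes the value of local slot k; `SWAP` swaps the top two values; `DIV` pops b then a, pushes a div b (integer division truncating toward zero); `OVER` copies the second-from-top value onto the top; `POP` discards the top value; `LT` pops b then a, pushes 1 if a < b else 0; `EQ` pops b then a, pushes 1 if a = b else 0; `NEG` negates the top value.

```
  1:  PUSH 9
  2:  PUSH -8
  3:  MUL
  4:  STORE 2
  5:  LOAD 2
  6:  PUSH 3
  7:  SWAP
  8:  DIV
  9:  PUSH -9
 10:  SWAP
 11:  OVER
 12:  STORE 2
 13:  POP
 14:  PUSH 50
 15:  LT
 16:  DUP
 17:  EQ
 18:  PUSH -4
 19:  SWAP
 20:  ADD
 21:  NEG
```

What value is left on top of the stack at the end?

3

PUSH 9  -> 9
PUSH -8 -> 9 -8
MUL     -> -72
STORE 2 -> (empty)
LOAD 2  -> -72
PUSH 3  -> -72 3
SWAP    -> 3 -72
DIV     -> 0
PUSH -9 -> 0 -9
SWAP    -> -9 0
OVER    -> -9 0 -9
STORE 2 -> -9 0
POP     -> -9
PUSH 50 -> -9 50
LT      -> 1
DUP     -> 1 1
EQ      -> 1
PUSH -4 -> 1 -4
SWAP    -> -4 1
ADD     -> -3
NEG     -> 3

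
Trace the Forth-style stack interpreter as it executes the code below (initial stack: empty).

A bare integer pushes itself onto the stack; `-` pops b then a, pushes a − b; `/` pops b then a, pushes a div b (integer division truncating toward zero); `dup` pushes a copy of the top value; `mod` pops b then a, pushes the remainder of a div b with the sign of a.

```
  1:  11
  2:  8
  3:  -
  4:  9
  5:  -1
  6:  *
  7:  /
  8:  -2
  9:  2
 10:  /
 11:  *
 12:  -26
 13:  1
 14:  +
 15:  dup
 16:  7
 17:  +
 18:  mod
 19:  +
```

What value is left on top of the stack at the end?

11   [11]
8    [11, 8]
-    [3]
9    [3, 9]
-1   [3, 9, -1]
*    [3, -9]
/    [0]
-2   [0, -2]
2    [0, -2, 2]
/    [0, -1]
*    [0]
-26  [0, -26]
1    [0, -26, 1]
+    [0, -25]
dup  [0, -25, -25]
7    [0, -25, -25, 7]
+    [0, -25, -18]
mod  [0, -7]
+    [-7]

-7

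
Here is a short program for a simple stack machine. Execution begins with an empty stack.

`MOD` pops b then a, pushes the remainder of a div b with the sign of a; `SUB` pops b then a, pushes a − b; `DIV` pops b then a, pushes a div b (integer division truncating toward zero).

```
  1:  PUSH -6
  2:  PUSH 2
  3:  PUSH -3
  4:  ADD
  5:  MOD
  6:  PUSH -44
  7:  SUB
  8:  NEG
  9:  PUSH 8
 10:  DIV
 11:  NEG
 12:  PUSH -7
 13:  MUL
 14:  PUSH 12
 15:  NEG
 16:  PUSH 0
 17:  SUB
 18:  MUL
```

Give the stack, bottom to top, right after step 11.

[5]

PUSH -6  -> [-6]
PUSH 2   -> [-6, 2]
PUSH -3  -> [-6, 2, -3]
ADD      -> [-6, -1]
MOD      -> [0]
PUSH -44 -> [0, -44]
SUB      -> [44]
NEG      -> [-44]
PUSH 8   -> [-44, 8]
DIV      -> [-5]
NEG      -> [5]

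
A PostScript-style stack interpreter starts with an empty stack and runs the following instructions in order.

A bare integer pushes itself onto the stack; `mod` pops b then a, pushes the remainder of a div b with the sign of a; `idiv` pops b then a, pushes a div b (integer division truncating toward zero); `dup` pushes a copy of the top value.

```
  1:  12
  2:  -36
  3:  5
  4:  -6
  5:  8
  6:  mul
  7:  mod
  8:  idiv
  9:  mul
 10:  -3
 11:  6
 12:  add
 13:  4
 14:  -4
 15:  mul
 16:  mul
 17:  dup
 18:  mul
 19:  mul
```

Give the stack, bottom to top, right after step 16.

12   -> 12
-36  -> 12 -36
5    -> 12 -36 5
-6   -> 12 -36 5 -6
8    -> 12 -36 5 -6 8
mul  -> 12 -36 5 -48
mod  -> 12 -36 5
idiv -> 12 -7
mul  -> -84
-3   -> -84 -3
6    -> -84 -3 6
add  -> -84 3
4    -> -84 3 4
-4   -> -84 3 4 -4
mul  -> -84 3 -16
mul  -> -84 -48

[-84, -48]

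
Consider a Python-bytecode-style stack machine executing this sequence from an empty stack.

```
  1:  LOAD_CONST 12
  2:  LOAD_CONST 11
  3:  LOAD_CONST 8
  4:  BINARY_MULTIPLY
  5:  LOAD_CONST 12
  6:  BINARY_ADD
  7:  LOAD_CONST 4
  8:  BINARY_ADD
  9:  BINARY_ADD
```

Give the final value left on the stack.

116

LOAD_CONST 12   → [12]
LOAD_CONST 11   → [12, 11]
LOAD_CONST 8    → [12, 11, 8]
BINARY_MULTIPLY → [12, 88]
LOAD_CONST 12   → [12, 88, 12]
BINARY_ADD      → [12, 100]
LOAD_CONST 4    → [12, 100, 4]
BINARY_ADD      → [12, 104]
BINARY_ADD      → [116]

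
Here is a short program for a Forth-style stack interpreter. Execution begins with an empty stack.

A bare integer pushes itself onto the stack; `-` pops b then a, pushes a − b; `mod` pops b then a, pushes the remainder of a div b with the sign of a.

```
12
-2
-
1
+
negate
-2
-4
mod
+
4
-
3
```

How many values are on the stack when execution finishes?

2

12     → [12]
-2     → [12, -2]
-      → [14]
1      → [14, 1]
+      → [15]
negate → [-15]
-2     → [-15, -2]
-4     → [-15, -2, -4]
mod    → [-15, -2]
+      → [-17]
4      → [-17, 4]
-      → [-21]
3      → [-21, 3]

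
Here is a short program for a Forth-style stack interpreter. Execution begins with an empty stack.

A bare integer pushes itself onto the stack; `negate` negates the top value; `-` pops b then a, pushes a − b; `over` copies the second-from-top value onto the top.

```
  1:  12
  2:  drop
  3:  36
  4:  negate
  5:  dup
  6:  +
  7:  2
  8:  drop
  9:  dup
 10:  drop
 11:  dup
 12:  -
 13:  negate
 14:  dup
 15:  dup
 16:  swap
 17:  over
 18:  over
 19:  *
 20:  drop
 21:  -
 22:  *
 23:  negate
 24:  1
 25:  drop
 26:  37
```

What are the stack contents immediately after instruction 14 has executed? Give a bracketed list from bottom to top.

12     -> 12
drop   -> (empty)
36     -> 36
negate -> -36
dup    -> -36 -36
+      -> -72
2      -> -72 2
drop   -> -72
dup    -> -72 -72
drop   -> -72
dup    -> -72 -72
-      -> 0
negate -> 0
dup    -> 0 0

[0, 0]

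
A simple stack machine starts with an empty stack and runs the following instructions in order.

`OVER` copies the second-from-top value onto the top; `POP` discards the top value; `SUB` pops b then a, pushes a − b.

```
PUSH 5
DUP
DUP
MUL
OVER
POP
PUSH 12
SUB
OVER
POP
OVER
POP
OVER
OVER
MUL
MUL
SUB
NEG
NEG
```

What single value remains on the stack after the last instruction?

-840

PUSH 5  : [5]
DUP     : [5, 5]
DUP     : [5, 5, 5]
MUL     : [5, 25]
OVER    : [5, 25, 5]
POP     : [5, 25]
PUSH 12 : [5, 25, 12]
SUB     : [5, 13]
OVER    : [5, 13, 5]
POP     : [5, 13]
OVER    : [5, 13, 5]
POP     : [5, 13]
OVER    : [5, 13, 5]
OVER    : [5, 13, 5, 13]
MUL     : [5, 13, 65]
MUL     : [5, 845]
SUB     : [-840]
NEG     : [840]
NEG     : [-840]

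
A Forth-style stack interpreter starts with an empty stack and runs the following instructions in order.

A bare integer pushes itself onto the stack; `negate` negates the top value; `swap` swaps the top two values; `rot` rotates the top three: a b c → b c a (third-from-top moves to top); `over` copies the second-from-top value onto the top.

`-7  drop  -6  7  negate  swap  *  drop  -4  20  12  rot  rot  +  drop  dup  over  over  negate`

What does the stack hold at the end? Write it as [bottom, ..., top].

-7     : [-7]
drop   : []
-6     : [-6]
7      : [-6, 7]
negate : [-6, -7]
swap   : [-7, -6]
*      : [42]
drop   : []
-4     : [-4]
20     : [-4, 20]
12     : [-4, 20, 12]
rot    : [20, 12, -4]
rot    : [12, -4, 20]
+      : [12, 16]
drop   : [12]
dup    : [12, 12]
over   : [12, 12, 12]
over   : [12, 12, 12, 12]
negate : [12, 12, 12, -12]

[12, 12, 12, -12]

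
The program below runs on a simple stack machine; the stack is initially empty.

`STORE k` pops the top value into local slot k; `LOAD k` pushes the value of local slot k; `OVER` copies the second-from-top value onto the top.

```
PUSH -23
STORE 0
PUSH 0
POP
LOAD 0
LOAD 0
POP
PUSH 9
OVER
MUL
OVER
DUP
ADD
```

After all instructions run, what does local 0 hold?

-23

PUSH -23 -> [-23]
STORE 0  -> []
PUSH 0   -> [0]
POP      -> []
LOAD 0   -> [-23]
LOAD 0   -> [-23, -23]
POP      -> [-23]
PUSH 9   -> [-23, 9]
OVER     -> [-23, 9, -23]
MUL      -> [-23, -207]
OVER     -> [-23, -207, -23]
DUP      -> [-23, -207, -23, -23]
ADD      -> [-23, -207, -46]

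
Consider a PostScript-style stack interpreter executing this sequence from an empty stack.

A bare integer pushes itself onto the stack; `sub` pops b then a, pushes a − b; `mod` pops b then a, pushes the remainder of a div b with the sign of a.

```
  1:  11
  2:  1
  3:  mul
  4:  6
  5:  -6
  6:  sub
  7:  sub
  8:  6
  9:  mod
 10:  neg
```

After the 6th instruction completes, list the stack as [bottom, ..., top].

[11, 12]

11   [11]
1    [11, 1]
mul  [11]
6    [11, 6]
-6   [11, 6, -6]
sub  [11, 12]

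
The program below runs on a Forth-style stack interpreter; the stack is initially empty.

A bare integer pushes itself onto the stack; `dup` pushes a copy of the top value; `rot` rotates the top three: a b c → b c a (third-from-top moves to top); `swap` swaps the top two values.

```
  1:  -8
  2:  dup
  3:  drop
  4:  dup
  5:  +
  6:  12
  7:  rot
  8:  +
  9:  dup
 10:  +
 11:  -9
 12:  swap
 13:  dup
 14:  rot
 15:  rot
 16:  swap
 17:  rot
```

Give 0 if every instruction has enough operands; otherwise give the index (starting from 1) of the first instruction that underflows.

7

-8   : [-8]
dup  : [-8, -8]
drop : [-8]
dup  : [-8, -8]
+    : [-16]
12   : [-16, 12]
rot  — needs 3 operands, stack has 2 → underflow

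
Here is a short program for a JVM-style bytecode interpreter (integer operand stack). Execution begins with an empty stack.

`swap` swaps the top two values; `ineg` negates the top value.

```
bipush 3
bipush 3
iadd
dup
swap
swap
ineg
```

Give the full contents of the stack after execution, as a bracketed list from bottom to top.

[6, -6]

bipush 3 → 3
bipush 3 → 3 3
iadd     → 6
dup      → 6 6
swap     → 6 6
swap     → 6 6
ineg     → 6 -6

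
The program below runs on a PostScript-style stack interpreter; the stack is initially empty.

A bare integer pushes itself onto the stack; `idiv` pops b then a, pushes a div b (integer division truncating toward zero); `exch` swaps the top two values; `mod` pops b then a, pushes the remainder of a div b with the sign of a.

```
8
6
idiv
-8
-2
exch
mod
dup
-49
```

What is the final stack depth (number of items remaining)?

4

8    → [8]
6    → [8, 6]
idiv → [1]
-8   → [1, -8]
-2   → [1, -8, -2]
exch → [1, -2, -8]
mod  → [1, -2]
dup  → [1, -2, -2]
-49  → [1, -2, -2, -49]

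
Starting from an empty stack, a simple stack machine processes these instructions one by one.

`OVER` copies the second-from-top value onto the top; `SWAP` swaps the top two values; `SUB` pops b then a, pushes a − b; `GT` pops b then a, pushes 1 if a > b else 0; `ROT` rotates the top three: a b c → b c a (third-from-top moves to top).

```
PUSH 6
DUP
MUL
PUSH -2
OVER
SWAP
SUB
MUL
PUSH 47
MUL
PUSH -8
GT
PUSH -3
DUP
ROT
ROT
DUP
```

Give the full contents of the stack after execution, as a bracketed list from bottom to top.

[-3, 1, -3, -3]

PUSH 6  → 6
DUP     → 6 6
MUL     → 36
PUSH -2 → 36 -2
OVER    → 36 -2 36
SWAP    → 36 36 -2
SUB     → 36 38
MUL     → 1368
PUSH 47 → 1368 47
MUL     → 64296
PUSH -8 → 64296 -8
GT      → 1
PUSH -3 → 1 -3
DUP     → 1 -3 -3
ROT     → -3 -3 1
ROT     → -3 1 -3
DUP     → -3 1 -3 -3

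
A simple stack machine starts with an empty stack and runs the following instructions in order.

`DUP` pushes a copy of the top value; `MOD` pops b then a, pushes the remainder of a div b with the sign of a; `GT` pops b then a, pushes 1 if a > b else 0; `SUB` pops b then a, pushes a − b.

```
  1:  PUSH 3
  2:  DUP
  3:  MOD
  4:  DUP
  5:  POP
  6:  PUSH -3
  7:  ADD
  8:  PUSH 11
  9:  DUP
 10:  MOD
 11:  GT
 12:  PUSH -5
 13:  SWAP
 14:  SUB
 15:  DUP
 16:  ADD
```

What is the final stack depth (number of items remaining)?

PUSH 3  -> 3
DUP     -> 3 3
MOD     -> 0
DUP     -> 0 0
POP     -> 0
PUSH -3 -> 0 -3
ADD     -> -3
PUSH 11 -> -3 11
DUP     -> -3 11 11
MOD     -> -3 0
GT      -> 0
PUSH -5 -> 0 -5
SWAP    -> -5 0
SUB     -> -5
DUP     -> -5 -5
ADD     -> -10

1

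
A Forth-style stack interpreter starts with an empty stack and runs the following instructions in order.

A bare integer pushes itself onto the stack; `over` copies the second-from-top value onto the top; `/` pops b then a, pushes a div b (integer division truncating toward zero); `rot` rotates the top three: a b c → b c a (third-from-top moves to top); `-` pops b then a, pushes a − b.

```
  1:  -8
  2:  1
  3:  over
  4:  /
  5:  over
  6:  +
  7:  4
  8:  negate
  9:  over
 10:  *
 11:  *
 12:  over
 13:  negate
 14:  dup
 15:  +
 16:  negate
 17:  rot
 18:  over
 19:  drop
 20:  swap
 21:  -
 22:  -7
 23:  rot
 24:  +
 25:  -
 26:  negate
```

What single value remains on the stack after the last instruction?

-271

-8     -> [-8]
1      -> [-8, 1]
over   -> [-8, 1, -8]
/      -> [-8, 0]
over   -> [-8, 0, -8]
+      -> [-8, -8]
4      -> [-8, -8, 4]
negate -> [-8, -8, -4]
over   -> [-8, -8, -4, -8]
*      -> [-8, -8, 32]
*      -> [-8, -256]
over   -> [-8, -256, -8]
negate -> [-8, -256, 8]
dup    -> [-8, -256, 8, 8]
+      -> [-8, -256, 16]
negate -> [-8, -256, -16]
rot    -> [-256, -16, -8]
over   -> [-256, -16, -8, -16]
drop   -> [-256, -16, -8]
swap   -> [-256, -8, -16]
-      -> [-256, 8]
-7     -> [-256, 8, -7]
rot    -> [8, -7, -256]
+      -> [8, -263]
-      -> [271]
negate -> [-271]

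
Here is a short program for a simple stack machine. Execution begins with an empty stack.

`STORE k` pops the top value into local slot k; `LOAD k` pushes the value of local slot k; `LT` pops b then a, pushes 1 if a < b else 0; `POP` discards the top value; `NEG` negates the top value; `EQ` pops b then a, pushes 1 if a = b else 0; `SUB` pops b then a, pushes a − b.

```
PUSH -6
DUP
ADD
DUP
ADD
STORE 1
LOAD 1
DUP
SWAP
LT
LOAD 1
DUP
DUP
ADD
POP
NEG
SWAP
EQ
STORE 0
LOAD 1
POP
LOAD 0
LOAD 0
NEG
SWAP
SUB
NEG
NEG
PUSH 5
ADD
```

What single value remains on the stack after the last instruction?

PUSH -6 -> -6
DUP     -> -6 -6
ADD     -> -12
DUP     -> -12 -12
ADD     -> -24
STORE 1 -> (empty)
LOAD 1  -> -24
DUP     -> -24 -24
SWAP    -> -24 -24
LT      -> 0
LOAD 1  -> 0 -24
DUP     -> 0 -24 -24
DUP     -> 0 -24 -24 -24
ADD     -> 0 -24 -48
POP     -> 0 -24
NEG     -> 0 24
SWAP    -> 24 0
EQ      -> 0
STORE 0 -> (empty)
LOAD 1  -> -24
POP     -> (empty)
LOAD 0  -> 0
LOAD 0  -> 0 0
NEG     -> 0 0
SWAP    -> 0 0
SUB     -> 0
NEG     -> 0
NEG     -> 0
PUSH 5  -> 0 5
ADD     -> 5

5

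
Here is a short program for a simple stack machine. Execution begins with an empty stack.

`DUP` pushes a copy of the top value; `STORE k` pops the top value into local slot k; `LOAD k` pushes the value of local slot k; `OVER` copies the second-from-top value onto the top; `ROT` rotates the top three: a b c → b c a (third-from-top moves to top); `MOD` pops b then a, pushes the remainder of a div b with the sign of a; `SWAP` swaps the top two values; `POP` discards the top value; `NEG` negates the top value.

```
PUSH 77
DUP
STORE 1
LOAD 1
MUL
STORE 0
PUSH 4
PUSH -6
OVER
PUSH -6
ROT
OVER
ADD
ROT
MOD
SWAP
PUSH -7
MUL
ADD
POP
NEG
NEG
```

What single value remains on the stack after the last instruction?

4

PUSH 77 -> [77]
DUP     -> [77, 77]
STORE 1 -> [77]
LOAD 1  -> [77, 77]
MUL     -> [5929]
STORE 0 -> []
PUSH 4  -> [4]
PUSH -6 -> [4, -6]
OVER    -> [4, -6, 4]
PUSH -6 -> [4, -6, 4, -6]
ROT     -> [4, 4, -6, -6]
OVER    -> [4, 4, -6, -6, -6]
ADD     -> [4, 4, -6, -12]
ROT     -> [4, -6, -12, 4]
MOD     -> [4, -6, 0]
SWAP    -> [4, 0, -6]
PUSH -7 -> [4, 0, -6, -7]
MUL     -> [4, 0, 42]
ADD     -> [4, 42]
POP     -> [4]
NEG     -> [-4]
NEG     -> [4]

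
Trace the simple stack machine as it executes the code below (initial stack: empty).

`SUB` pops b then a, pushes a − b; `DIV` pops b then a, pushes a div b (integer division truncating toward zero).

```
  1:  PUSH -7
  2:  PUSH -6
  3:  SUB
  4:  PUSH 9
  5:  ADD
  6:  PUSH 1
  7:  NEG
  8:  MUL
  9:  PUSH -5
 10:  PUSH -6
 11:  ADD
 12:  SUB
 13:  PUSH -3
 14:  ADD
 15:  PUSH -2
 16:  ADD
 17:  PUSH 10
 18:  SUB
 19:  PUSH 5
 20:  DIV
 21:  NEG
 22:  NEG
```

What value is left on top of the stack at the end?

-2

PUSH -7 : -7
PUSH -6 : -7 -6
SUB     : -1
PUSH 9  : -1 9
ADD     : 8
PUSH 1  : 8 1
NEG     : 8 -1
MUL     : -8
PUSH -5 : -8 -5
PUSH -6 : -8 -5 -6
ADD     : -8 -11
SUB     : 3
PUSH -3 : 3 -3
ADD     : 0
PUSH -2 : 0 -2
ADD     : -2
PUSH 10 : -2 10
SUB     : -12
PUSH 5  : -12 5
DIV     : -2
NEG     : 2
NEG     : -2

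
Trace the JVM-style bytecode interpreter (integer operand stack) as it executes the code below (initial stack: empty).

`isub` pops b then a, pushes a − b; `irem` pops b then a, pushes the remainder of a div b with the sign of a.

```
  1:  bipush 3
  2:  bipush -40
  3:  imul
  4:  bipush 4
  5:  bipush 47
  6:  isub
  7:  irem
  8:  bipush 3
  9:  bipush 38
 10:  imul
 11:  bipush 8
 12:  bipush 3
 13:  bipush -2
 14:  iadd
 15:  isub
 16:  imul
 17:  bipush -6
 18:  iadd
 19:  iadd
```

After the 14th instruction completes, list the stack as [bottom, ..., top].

[-34, 114, 8, 1]

bipush 3   -> 3
bipush -40 -> 3 -40
imul       -> -120
bipush 4   -> -120 4
bipush 47  -> -120 4 47
isub       -> -120 -43
irem       -> -34
bipush 3   -> -34 3
bipush 38  -> -34 3 38
imul       -> -34 114
bipush 8   -> -34 114 8
bipush 3   -> -34 114 8 3
bipush -2  -> -34 114 8 3 -2
iadd       -> -34 114 8 1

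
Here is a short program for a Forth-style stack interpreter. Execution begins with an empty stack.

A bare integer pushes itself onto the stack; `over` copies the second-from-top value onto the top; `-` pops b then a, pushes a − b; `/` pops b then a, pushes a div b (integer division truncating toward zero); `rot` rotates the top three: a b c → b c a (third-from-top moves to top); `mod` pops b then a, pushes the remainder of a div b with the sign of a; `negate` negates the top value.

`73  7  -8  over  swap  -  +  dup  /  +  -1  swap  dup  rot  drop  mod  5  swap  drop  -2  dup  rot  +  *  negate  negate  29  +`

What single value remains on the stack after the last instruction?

73      [73]
7       [73, 7]
-8      [73, 7, -8]
over    [73, 7, -8, 7]
swap    [73, 7, 7, -8]
-       [73, 7, 15]
+       [73, 22]
dup     [73, 22, 22]
/       [73, 1]
+       [74]
-1      [74, -1]
swap    [-1, 74]
dup     [-1, 74, 74]
rot     [74, 74, -1]
drop    [74, 74]
mod     [0]
5       [0, 5]
swap    [5, 0]
drop    [5]
-2      [5, -2]
dup     [5, -2, -2]
rot     [-2, -2, 5]
+       [-2, 3]
*       [-6]
negate  [6]
negate  [-6]
29      [-6, 29]
+       [23]

23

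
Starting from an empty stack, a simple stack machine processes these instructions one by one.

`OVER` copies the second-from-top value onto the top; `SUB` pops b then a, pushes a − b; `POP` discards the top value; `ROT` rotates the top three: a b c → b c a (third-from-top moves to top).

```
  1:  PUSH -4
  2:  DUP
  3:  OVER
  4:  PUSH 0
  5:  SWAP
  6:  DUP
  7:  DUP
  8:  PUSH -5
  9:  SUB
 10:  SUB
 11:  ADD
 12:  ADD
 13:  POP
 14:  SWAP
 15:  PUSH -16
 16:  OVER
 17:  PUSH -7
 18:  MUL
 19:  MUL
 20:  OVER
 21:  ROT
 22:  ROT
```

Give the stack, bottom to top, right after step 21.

PUSH -4   [-4]
DUP       [-4, -4]
OVER      [-4, -4, -4]
PUSH 0    [-4, -4, -4, 0]
SWAP      [-4, -4, 0, -4]
DUP       [-4, -4, 0, -4, -4]
DUP       [-4, -4, 0, -4, -4, -4]
PUSH -5   [-4, -4, 0, -4, -4, -4, -5]
SUB       [-4, -4, 0, -4, -4, 1]
SUB       [-4, -4, 0, -4, -5]
ADD       [-4, -4, 0, -9]
ADD       [-4, -4, -9]
POP       [-4, -4]
SWAP      [-4, -4]
PUSH -16  [-4, -4, -16]
OVER      [-4, -4, -16, -4]
PUSH -7   [-4, -4, -16, -4, -7]
MUL       [-4, -4, -16, 28]
MUL       [-4, -4, -448]
OVER      [-4, -4, -448, -4]
ROT       [-4, -448, -4, -4]

[-4, -448, -4, -4]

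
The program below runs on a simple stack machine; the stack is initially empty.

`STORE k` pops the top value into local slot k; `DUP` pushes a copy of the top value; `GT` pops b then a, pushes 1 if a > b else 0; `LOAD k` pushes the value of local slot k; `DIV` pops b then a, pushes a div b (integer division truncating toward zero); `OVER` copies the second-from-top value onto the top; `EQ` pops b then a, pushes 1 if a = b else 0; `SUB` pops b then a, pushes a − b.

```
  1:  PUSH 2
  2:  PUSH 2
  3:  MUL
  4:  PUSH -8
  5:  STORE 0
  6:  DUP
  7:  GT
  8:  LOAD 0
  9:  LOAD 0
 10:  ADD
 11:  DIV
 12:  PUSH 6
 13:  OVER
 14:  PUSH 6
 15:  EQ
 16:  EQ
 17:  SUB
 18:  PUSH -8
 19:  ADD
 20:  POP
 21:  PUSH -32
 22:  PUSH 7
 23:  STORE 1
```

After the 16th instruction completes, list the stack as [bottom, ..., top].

PUSH 2  → [2]
PUSH 2  → [2, 2]
MUL     → [4]
PUSH -8 → [4, -8]
STORE 0 → [4]
DUP     → [4, 4]
GT      → [0]
LOAD 0  → [0, -8]
LOAD 0  → [0, -8, -8]
ADD     → [0, -16]
DIV     → [0]
PUSH 6  → [0, 6]
OVER    → [0, 6, 0]
PUSH 6  → [0, 6, 0, 6]
EQ      → [0, 6, 0]
EQ      → [0, 0]

[0, 0]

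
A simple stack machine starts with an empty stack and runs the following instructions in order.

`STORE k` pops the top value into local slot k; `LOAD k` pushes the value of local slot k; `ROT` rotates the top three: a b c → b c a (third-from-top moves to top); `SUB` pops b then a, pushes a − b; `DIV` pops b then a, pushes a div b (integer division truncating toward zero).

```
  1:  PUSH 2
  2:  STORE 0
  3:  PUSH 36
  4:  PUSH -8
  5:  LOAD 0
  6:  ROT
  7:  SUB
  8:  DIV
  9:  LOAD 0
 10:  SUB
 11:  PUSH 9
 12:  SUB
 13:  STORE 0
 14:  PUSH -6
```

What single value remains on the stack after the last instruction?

-6

PUSH 2  : 2
STORE 0 : (empty)
PUSH 36 : 36
PUSH -8 : 36 -8
LOAD 0  : 36 -8 2
ROT     : -8 2 36
SUB     : -8 -34
DIV     : 0
LOAD 0  : 0 2
SUB     : -2
PUSH 9  : -2 9
SUB     : -11
STORE 0 : (empty)
PUSH -6 : -6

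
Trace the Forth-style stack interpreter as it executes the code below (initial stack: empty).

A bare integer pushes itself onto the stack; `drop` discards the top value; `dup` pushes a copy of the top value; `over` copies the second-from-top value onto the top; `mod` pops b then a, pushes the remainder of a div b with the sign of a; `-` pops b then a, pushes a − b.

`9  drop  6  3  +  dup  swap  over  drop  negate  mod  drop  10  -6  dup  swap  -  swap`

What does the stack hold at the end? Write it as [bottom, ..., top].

[0, 10]

9      : 9
drop   : (empty)
6      : 6
3      : 6 3
+      : 9
dup    : 9 9
swap   : 9 9
over   : 9 9 9
drop   : 9 9
negate : 9 -9
mod    : 0
drop   : (empty)
10     : 10
-6     : 10 -6
dup    : 10 -6 -6
swap   : 10 -6 -6
-      : 10 0
swap   : 0 10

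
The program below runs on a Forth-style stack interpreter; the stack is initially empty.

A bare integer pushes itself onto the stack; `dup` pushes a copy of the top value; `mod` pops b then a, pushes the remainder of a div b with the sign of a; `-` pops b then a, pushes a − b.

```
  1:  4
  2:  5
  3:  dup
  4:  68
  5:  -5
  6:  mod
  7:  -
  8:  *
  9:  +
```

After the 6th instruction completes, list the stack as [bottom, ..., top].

[4, 5, 5, 3]

4    4
5    4 5
dup  4 5 5
68   4 5 5 68
-5   4 5 5 68 -5
mod  4 5 5 3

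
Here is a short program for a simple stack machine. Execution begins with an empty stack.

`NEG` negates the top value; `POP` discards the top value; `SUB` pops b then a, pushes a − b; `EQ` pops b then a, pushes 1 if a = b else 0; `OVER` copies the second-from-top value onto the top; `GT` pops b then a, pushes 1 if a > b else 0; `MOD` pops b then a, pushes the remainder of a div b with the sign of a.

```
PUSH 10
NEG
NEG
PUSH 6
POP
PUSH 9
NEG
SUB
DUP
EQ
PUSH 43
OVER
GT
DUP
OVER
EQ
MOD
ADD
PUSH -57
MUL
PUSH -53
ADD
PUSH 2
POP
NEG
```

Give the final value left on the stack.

110

PUSH 10  → 10
NEG      → -10
NEG      → 10
PUSH 6   → 10 6
POP      → 10
PUSH 9   → 10 9
NEG      → 10 -9
SUB      → 19
DUP      → 19 19
EQ       → 1
PUSH 43  → 1 43
OVER     → 1 43 1
GT       → 1 1
DUP      → 1 1 1
OVER     → 1 1 1 1
EQ       → 1 1 1
MOD      → 1 0
ADD      → 1
PUSH -57 → 1 -57
MUL      → -57
PUSH -53 → -57 -53
ADD      → -110
PUSH 2   → -110 2
POP      → -110
NEG      → 110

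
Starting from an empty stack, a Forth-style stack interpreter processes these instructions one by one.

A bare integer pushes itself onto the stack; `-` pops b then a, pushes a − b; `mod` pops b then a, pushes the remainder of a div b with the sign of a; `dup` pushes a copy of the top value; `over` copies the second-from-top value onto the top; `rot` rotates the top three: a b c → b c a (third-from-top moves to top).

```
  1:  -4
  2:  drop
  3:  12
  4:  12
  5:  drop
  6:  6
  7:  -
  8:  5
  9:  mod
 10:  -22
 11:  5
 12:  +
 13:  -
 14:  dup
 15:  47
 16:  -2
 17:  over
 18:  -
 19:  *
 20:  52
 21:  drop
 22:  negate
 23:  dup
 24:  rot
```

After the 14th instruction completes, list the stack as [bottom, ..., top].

[18, 18]

-4   : [-4]
drop : []
12   : [12]
12   : [12, 12]
drop : [12]
6    : [12, 6]
-    : [6]
5    : [6, 5]
mod  : [1]
-22  : [1, -22]
5    : [1, -22, 5]
+    : [1, -17]
-    : [18]
dup  : [18, 18]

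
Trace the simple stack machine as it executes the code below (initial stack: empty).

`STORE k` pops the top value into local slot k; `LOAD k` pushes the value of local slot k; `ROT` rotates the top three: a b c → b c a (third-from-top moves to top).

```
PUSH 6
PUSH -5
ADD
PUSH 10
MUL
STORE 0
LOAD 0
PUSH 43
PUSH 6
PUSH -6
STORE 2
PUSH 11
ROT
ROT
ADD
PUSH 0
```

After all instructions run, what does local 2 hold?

PUSH 6  : 6
PUSH -5 : 6 -5
ADD     : 1
PUSH 10 : 1 10
MUL     : 10
STORE 0 : (empty)
LOAD 0  : 10
PUSH 43 : 10 43
PUSH 6  : 10 43 6
PUSH -6 : 10 43 6 -6
STORE 2 : 10 43 6
PUSH 11 : 10 43 6 11
ROT     : 10 6 11 43
ROT     : 10 11 43 6
ADD     : 10 11 49
PUSH 0  : 10 11 49 0

-6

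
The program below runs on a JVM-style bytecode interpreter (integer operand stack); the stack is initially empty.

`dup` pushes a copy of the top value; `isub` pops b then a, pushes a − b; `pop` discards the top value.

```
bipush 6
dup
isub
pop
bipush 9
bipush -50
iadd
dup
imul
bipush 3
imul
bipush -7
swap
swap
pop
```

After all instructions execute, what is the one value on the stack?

5043

bipush 6   → 6
dup        → 6 6
isub       → 0
pop        → (empty)
bipush 9   → 9
bipush -50 → 9 -50
iadd       → -41
dup        → -41 -41
imul       → 1681
bipush 3   → 1681 3
imul       → 5043
bipush -7  → 5043 -7
swap       → -7 5043
swap       → 5043 -7
pop        → 5043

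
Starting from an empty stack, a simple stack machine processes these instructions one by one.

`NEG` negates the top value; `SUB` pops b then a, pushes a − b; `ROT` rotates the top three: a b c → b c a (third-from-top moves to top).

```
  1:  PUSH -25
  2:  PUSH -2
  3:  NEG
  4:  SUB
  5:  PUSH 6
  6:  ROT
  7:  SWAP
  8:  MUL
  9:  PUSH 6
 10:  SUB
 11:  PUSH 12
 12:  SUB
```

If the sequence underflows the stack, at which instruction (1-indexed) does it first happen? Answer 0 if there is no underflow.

PUSH -25  -25
PUSH -2   -25 -2
NEG       -25 2
SUB       -27
PUSH 6    -27 6
ROT  — needs 3 operands, stack has 2 → underflow

6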